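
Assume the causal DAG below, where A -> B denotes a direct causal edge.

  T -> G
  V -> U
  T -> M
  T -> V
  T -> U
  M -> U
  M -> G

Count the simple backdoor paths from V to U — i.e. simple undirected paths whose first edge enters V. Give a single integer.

3

A backdoor path from V to U is any simple undirected path whose first edge points into V (i.e. leaves V via a parent).
Parents of V: {T}.
Enumerating:
  P1: V <- T -> M -> U
  P2: V <- T -> G <- M -> U
  P3: V <- T -> U
That exhausts the simple backdoor paths. Count: 3.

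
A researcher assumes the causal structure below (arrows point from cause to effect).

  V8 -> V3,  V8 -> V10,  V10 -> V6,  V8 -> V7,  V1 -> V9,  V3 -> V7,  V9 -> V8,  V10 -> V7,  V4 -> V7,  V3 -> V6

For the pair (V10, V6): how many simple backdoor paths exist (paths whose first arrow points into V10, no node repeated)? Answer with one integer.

2

A backdoor path from V10 to V6 is any simple undirected path whose first edge points into V10 (i.e. leaves V10 via a parent).
Parents of V10: {V8}.
Enumerating:
  P1: V10 <- V8 -> V3 -> V6
  P2: V10 <- V8 -> V7 <- V3 -> V6
That exhausts the simple backdoor paths. Count: 2.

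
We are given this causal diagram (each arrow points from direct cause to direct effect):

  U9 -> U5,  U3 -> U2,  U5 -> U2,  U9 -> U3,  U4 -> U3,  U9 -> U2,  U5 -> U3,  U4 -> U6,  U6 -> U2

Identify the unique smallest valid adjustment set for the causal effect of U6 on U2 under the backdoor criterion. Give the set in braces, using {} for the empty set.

{U4}

Variables eligible for adjustment (non-descendants of U6, excluding U6 and U2): {U3, U4, U5, U9}.
Backdoor paths from U6 to U2:
  P1: U6 <- U4 -> U3 <- U9 -> U5 -> U2
  P2: U6 <- U4 -> U3 <- U9 -> U2
  P3: U6 <- U4 -> U3 <- U5 <- U9 -> U2
  P4: U6 <- U4 -> U3 <- U5 -> U2
  P5: U6 <- U4 -> U3 -> U2
The empty set is not sufficient: P5 (U6 <- U4 -> U3 -> U2) has no collider blocking it and no conditioned non-collider, so it is open.
Try {U4}:
  P1: blocked at fork node U4 ∈ conditioning set.
  P2: blocked at fork node U4 ∈ conditioning set.
  P3: blocked at fork node U4 ∈ conditioning set.
  P4: blocked at fork node U4 ∈ conditioning set.
  P5: blocked at fork node U4 ∈ conditioning set.
{U4} contains no descendant of U6 and blocks every backdoor path.
No other singleton works — e.g. {U9} leaves P5 open — so {U4} is the unique smallest valid adjustment set.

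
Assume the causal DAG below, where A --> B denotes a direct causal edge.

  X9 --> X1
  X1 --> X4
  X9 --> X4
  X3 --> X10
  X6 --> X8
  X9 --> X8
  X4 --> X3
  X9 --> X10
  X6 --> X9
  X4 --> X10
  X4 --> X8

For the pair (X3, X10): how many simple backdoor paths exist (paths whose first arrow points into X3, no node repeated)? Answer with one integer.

A backdoor path from X3 to X10 is any simple undirected path whose first edge points into X3 (i.e. leaves X3 via a parent).
Parents of X3: {X4}.
Enumerating:
  P1: X3 <- X4 <- X9 -> X10
  P2: X3 <- X4 <- X1 <- X9 -> X10
  P3: X3 <- X4 -> X8 <- X6 -> X9 -> X10
  P4: X3 <- X4 -> X8 <- X9 -> X10
  P5: X3 <- X4 -> X10
That exhausts the simple backdoor paths. Count: 5.

5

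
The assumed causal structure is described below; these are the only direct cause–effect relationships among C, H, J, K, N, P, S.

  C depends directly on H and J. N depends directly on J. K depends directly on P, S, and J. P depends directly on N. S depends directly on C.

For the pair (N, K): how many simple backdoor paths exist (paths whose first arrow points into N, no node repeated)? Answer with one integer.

2

A backdoor path from N to K is any simple undirected path whose first edge points into N (i.e. leaves N via a parent).
Parents of N: {J}.
Enumerating:
  P1: N <- J -> C -> S -> K
  P2: N <- J -> K
That exhausts the simple backdoor paths. Count: 2.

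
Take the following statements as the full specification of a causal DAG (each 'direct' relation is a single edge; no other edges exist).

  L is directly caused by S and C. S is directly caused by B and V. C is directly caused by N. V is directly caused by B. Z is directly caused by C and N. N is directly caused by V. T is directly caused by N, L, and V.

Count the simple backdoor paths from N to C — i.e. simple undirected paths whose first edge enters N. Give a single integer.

3

A backdoor path from N to C is any simple undirected path whose first edge points into N (i.e. leaves N via a parent).
Parents of N: {V}.
Enumerating:
  P1: N <- V <- B -> S -> L <- C
  P2: N <- V -> S -> L <- C
  P3: N <- V -> T <- L <- C
That exhausts the simple backdoor paths. Count: 3.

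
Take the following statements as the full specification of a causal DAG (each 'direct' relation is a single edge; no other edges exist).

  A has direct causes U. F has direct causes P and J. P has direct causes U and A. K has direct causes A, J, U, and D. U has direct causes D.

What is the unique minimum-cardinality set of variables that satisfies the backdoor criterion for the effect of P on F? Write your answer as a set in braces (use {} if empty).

Variables eligible for adjustment (non-descendants of P, excluding P and F): {A, D, J, K, U}.
Backdoor paths from P to F:
  P1: P <- U <- D -> K <- J -> F
  P2: P <- U -> A -> K <- J -> F
  P3: P <- U -> K <- J -> F
  P4: P <- A <- U <- D -> K <- J -> F
  P5: P <- A <- U -> K <- J -> F
  P6: P <- A -> K <- J -> F
Each backdoor path contains an unconditioned collider, so every path is already blocked with the empty conditioning set:
  P1: blocked at collider K (neither it nor any descendant is in the conditioning set).
  P2: blocked at collider K (neither it nor any descendant is in the conditioning set).
  P3: blocked at collider K (neither it nor any descendant is in the conditioning set).
  P4: blocked at collider K (neither it nor any descendant is in the conditioning set).
  P5: blocked at collider K (neither it nor any descendant is in the conditioning set).
  P6: blocked at collider K (neither it nor any descendant is in the conditioning set).
The empty set is therefore the unique smallest valid set.

{}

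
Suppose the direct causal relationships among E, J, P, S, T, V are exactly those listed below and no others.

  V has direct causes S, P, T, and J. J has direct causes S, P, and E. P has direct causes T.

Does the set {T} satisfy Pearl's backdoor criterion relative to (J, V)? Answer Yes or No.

No

Backdoor paths from J to V (paths whose first edge points into J):
  P1: J <- S -> V
  P2: J <- P <- T -> V
  P3: J <- P -> V
Condition 1 (no descendant of J in the set): holds — descendants of J are {V}; none are in {T}.
Condition 2 (every backdoor path blocked by {T}):
  P1: open — no interior node is in the conditioning set.
  P2: blocked at fork node T ∈ conditioning set.
  P3: open — no interior node is in the conditioning set.
{T} does not satisfy the backdoor criterion.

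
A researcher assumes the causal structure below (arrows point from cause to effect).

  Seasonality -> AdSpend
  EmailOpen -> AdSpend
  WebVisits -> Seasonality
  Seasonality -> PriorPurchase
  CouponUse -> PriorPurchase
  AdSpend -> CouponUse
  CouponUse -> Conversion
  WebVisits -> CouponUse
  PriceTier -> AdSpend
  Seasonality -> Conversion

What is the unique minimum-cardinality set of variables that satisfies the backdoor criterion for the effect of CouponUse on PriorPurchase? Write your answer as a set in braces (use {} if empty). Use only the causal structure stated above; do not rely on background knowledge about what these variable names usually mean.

Variables eligible for adjustment (non-descendants of CouponUse, excluding CouponUse and PriorPurchase): {AdSpend, EmailOpen, PriceTier, Seasonality, WebVisits}.
Backdoor paths from CouponUse to PriorPurchase:
  P1: CouponUse <- WebVisits -> Seasonality -> PriorPurchase
  P2: CouponUse <- AdSpend <- Seasonality -> PriorPurchase
The empty set is not sufficient: P1 (CouponUse <- WebVisits -> Seasonality -> PriorPurchase) has no collider blocking it and no conditioned non-collider, so it is open.
Try {Seasonality}:
  P1: blocked at chain node Seasonality ∈ conditioning set.
  P2: blocked at fork node Seasonality ∈ conditioning set.
{Seasonality} contains no descendant of CouponUse and blocks every backdoor path.
No other singleton works — e.g. {WebVisits} leaves P2 open — so {Seasonality} is the unique smallest valid adjustment set.

{Seasonality}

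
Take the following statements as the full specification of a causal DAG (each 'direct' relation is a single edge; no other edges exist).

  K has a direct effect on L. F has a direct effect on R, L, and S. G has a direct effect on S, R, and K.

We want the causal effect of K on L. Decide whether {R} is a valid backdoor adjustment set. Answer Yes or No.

Backdoor paths from K to L (paths whose first edge points into K):
  P1: K <- G -> R <- F -> L
  P2: K <- G -> S <- F -> L
Condition 1 (no descendant of K in the set): holds — descendants of K are {L}; none are in {R}.
Condition 2 (every backdoor path blocked by {R}):
  P1: open — collider(s) R are conditioned on (or have a conditioned descendant) and no non-collider on the path is in the set.
  P2: blocked at collider S (neither it nor any descendant is in the conditioning set).
{R} does not satisfy the backdoor criterion.

No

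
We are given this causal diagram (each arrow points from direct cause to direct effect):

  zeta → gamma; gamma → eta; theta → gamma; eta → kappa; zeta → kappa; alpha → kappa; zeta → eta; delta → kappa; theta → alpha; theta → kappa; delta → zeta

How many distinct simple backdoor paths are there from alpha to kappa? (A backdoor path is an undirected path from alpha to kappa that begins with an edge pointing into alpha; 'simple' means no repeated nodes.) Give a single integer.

7

A backdoor path from alpha to kappa is any simple undirected path whose first edge points into alpha (i.e. leaves alpha via a parent).
Parents of alpha: {theta}.
Enumerating:
  P1: alpha <- theta -> gamma <- zeta <- delta -> kappa
  P2: alpha <- theta -> gamma <- zeta -> eta -> kappa
  P3: alpha <- theta -> gamma <- zeta -> kappa
  P4: alpha <- theta -> gamma -> eta <- zeta <- delta -> kappa
  P5: alpha <- theta -> gamma -> eta <- zeta -> kappa
  P6: alpha <- theta -> gamma -> eta -> kappa
  P7: alpha <- theta -> kappa
That exhausts the simple backdoor paths. Count: 7.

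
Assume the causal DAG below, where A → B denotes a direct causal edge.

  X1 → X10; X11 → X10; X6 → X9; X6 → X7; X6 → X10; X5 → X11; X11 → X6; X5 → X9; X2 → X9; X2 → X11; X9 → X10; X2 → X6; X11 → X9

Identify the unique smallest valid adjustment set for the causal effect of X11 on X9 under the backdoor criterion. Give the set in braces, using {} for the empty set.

{X2, X5}

Variables eligible for adjustment (non-descendants of X11, excluding X11 and X9): {X1, X2, X5}.
Backdoor paths from X11 to X9:
  P1: X11 <- X5 -> X9
  P2: X11 <- X2 -> X6 -> X9
  P3: X11 <- X2 -> X6 -> X10 <- X9
  P4: X11 <- X2 -> X9
The empty set is not sufficient: P1 (X11 <- X5 -> X9) has no collider blocking it and no conditioned non-collider, so it is open.
Try {X2, X5}:
  P1: blocked at fork node X5 ∈ conditioning set.
  P2: blocked at fork node X2 ∈ conditioning set.
  P3: blocked at fork node X2 ∈ conditioning set.
  P4: blocked at fork node X2 ∈ conditioning set.
{X2, X5} contains no descendant of X11 and blocks every backdoor path.
Every element of {X2, X5} is needed (dropping X2 leaves P2 open; dropping X5 leaves P1 open), so no proper subset is valid.
Among all size-2 subsets of the eligible variables, only {X2, X5} blocks every backdoor path, so it is the unique smallest valid adjustment set.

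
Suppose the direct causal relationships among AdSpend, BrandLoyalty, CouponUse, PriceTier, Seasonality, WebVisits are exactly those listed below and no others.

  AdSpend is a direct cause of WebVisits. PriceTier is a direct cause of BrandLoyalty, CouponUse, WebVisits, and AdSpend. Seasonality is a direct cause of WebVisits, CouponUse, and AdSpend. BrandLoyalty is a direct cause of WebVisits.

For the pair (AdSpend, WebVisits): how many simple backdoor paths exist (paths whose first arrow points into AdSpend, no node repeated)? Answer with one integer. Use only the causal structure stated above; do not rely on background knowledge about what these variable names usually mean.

6

A backdoor path from AdSpend to WebVisits is any simple undirected path whose first edge points into AdSpend (i.e. leaves AdSpend via a parent).
Parents of AdSpend: {PriceTier, Seasonality}.
Enumerating:
  P1: AdSpend <- Seasonality -> CouponUse <- PriceTier -> BrandLoyalty -> WebVisits
  P2: AdSpend <- Seasonality -> CouponUse <- PriceTier -> WebVisits
  P3: AdSpend <- Seasonality -> WebVisits
  P4: AdSpend <- PriceTier -> CouponUse <- Seasonality -> WebVisits
  P5: AdSpend <- PriceTier -> BrandLoyalty -> WebVisits
  P6: AdSpend <- PriceTier -> WebVisits
That exhausts the simple backdoor paths. Count: 6.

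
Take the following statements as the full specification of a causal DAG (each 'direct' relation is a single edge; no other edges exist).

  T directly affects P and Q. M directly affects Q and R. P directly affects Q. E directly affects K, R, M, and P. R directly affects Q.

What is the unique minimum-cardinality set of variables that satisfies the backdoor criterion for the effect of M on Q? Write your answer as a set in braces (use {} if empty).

{E}

Variables eligible for adjustment (non-descendants of M, excluding M and Q): {E, K, P, T}.
Backdoor paths from M to Q:
  P1: M <- E -> R -> Q
  P2: M <- E -> P <- T -> Q
  P3: M <- E -> P -> Q
The empty set is not sufficient: P1 (M <- E -> R -> Q) has no collider blocking it and no conditioned non-collider, so it is open.
Try {E}:
  P1: blocked at fork node E ∈ conditioning set.
  P2: blocked at fork node E ∈ conditioning set.
  P3: blocked at fork node E ∈ conditioning set.
{E} contains no descendant of M and blocks every backdoor path.
No other singleton works — e.g. {T} leaves P1 open — so {E} is the unique smallest valid adjustment set.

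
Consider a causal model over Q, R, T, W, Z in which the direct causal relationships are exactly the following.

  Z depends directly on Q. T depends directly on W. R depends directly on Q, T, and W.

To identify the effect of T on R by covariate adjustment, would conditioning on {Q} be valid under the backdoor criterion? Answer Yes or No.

Backdoor paths from T to R (paths whose first edge points into T):
  P1: T <- W -> R
Condition 1 (no descendant of T in the set): holds — descendants of T are {R}; none are in {Q}.
Condition 2 (every backdoor path blocked by {Q}):
  P1: open — no interior node is in the conditioning set.
{Q} does not satisfy the backdoor criterion.

No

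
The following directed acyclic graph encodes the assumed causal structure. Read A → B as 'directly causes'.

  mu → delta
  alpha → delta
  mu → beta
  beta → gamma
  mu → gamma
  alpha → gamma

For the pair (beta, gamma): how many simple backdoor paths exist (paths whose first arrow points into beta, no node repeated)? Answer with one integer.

2

A backdoor path from beta to gamma is any simple undirected path whose first edge points into beta (i.e. leaves beta via a parent).
Parents of beta: {mu}.
Enumerating:
  P1: beta <- mu -> delta <- alpha -> gamma
  P2: beta <- mu -> gamma
That exhausts the simple backdoor paths. Count: 2.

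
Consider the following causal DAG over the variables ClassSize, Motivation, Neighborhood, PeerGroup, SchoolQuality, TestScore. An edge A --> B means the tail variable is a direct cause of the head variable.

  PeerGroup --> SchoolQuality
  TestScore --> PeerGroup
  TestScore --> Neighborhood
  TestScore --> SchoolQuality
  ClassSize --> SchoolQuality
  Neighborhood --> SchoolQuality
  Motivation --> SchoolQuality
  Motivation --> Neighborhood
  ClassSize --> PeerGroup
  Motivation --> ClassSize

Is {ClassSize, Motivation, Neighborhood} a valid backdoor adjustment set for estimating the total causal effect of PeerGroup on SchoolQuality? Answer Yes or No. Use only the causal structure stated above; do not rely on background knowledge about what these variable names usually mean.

Backdoor paths from PeerGroup to SchoolQuality (paths whose first edge points into PeerGroup):
  P1: PeerGroup <- TestScore -> Neighborhood <- Motivation -> ClassSize -> SchoolQuality
  P2: PeerGroup <- TestScore -> Neighborhood <- Motivation -> SchoolQuality
  P3: PeerGroup <- TestScore -> Neighborhood -> SchoolQuality
  P4: PeerGroup <- TestScore -> SchoolQuality
  P5: PeerGroup <- ClassSize <- Motivation -> Neighborhood <- TestScore -> SchoolQuality
  P6: PeerGroup <- ClassSize <- Motivation -> Neighborhood -> SchoolQuality
  P7: PeerGroup <- ClassSize <- Motivation -> SchoolQuality
  P8: PeerGroup <- ClassSize -> SchoolQuality
Condition 1 (no descendant of PeerGroup in the set): holds — descendants of PeerGroup are {SchoolQuality}; none are in {ClassSize, Motivation, Neighborhood}.
Condition 2 (every backdoor path blocked by {ClassSize, Motivation, Neighborhood}):
  P1: blocked at fork node Motivation ∈ conditioning set.
  P2: blocked at fork node Motivation ∈ conditioning set.
  P3: blocked at chain node Neighborhood ∈ conditioning set.
  P4: open — no interior node is in the conditioning set.
  P5: blocked at chain node ClassSize ∈ conditioning set.
  P6: blocked at chain node ClassSize ∈ conditioning set.
  P7: blocked at chain node ClassSize ∈ conditioning set.
  P8: blocked at fork node ClassSize ∈ conditioning set.
{ClassSize, Motivation, Neighborhood} does not satisfy the backdoor criterion.

No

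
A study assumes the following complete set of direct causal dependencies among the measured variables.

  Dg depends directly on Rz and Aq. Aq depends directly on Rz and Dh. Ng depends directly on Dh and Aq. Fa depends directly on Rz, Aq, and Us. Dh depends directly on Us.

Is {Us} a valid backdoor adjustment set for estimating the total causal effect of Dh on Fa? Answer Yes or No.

Backdoor paths from Dh to Fa (paths whose first edge points into Dh):
  P1: Dh <- Us -> Fa
Condition 1 (no descendant of Dh in the set): holds — descendants of Dh are {Aq, Dg, Fa, Ng}; none are in {Us}.
Condition 2 (every backdoor path blocked by {Us}):
  P1: blocked at fork node Us ∈ conditioning set.
{Us} satisfies the backdoor criterion.

Yes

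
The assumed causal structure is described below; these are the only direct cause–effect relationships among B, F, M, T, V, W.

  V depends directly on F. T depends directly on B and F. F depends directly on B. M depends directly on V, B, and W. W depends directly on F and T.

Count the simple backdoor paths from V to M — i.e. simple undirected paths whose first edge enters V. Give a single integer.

6

A backdoor path from V to M is any simple undirected path whose first edge points into V (i.e. leaves V via a parent).
Parents of V: {F}.
Enumerating:
  P1: V <- F <- B -> T -> W -> M
  P2: V <- F <- B -> M
  P3: V <- F -> T <- B -> M
  P4: V <- F -> T -> W -> M
  P5: V <- F -> W <- T <- B -> M
  P6: V <- F -> W -> M
That exhausts the simple backdoor paths. Count: 6.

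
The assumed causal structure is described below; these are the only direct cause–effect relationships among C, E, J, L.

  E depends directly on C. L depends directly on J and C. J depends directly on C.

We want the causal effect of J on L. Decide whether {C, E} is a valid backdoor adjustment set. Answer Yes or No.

Yes

Backdoor paths from J to L (paths whose first edge points into J):
  P1: J <- C -> L
Condition 1 (no descendant of J in the set): holds — descendants of J are {L}; none are in {C, E}.
Condition 2 (every backdoor path blocked by {C, E}):
  P1: blocked at fork node C ∈ conditioning set.
{C, E} satisfies the backdoor criterion.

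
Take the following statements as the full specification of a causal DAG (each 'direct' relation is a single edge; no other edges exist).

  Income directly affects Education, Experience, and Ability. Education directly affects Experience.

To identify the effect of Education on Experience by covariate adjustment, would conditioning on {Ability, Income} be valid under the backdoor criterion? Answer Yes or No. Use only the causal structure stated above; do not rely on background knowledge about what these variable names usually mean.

Yes

Backdoor paths from Education to Experience (paths whose first edge points into Education):
  P1: Education <- Income -> Experience
Condition 1 (no descendant of Education in the set): holds — descendants of Education are {Experience}; none are in {Ability, Income}.
Condition 2 (every backdoor path blocked by {Ability, Income}):
  P1: blocked at fork node Income ∈ conditioning set.
{Ability, Income} satisfies the backdoor criterion.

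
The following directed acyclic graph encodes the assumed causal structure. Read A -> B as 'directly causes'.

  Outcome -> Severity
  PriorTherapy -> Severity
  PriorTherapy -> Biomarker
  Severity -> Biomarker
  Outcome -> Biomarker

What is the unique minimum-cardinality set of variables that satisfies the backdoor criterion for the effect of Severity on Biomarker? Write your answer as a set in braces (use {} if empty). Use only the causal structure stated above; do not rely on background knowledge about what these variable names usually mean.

{Outcome, PriorTherapy}

Variables eligible for adjustment (non-descendants of Severity, excluding Severity and Biomarker): {Outcome, PriorTherapy}.
Backdoor paths from Severity to Biomarker:
  P1: Severity <- PriorTherapy -> Biomarker
  P2: Severity <- Outcome -> Biomarker
The empty set is not sufficient: P1 (Severity <- PriorTherapy -> Biomarker) has no collider blocking it and no conditioned non-collider, so it is open.
Try {Outcome, PriorTherapy}:
  P1: blocked at fork node PriorTherapy ∈ conditioning set.
  P2: blocked at fork node Outcome ∈ conditioning set.
{Outcome, PriorTherapy} contains no descendant of Severity and blocks every backdoor path.
Every element of {Outcome, PriorTherapy} is needed (dropping Outcome leaves P2 open; dropping PriorTherapy leaves P1 open), so no proper subset is valid.
Among all size-2 subsets of the eligible variables, only {Outcome, PriorTherapy} blocks every backdoor path, so it is the unique smallest valid adjustment set.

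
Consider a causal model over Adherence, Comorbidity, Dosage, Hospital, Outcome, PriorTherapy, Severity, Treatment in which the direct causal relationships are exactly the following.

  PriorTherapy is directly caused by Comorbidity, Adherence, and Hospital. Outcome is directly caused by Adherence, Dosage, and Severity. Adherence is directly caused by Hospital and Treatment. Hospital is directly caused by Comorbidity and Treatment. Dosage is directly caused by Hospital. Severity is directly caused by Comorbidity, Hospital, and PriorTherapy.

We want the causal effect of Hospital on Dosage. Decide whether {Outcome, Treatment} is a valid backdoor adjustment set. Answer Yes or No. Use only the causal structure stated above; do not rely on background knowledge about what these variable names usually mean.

Backdoor paths from Hospital to Dosage (paths whose first edge points into Hospital):
  P1: Hospital <- Comorbidity -> PriorTherapy <- Adherence -> Outcome <- Dosage
  P2: Hospital <- Comorbidity -> PriorTherapy -> Severity -> Outcome <- Dosage
  P3: Hospital <- Comorbidity -> Severity <- PriorTherapy <- Adherence -> Outcome <- Dosage
  P4: Hospital <- Comorbidity -> Severity -> Outcome <- Dosage
  P5: Hospital <- Treatment -> Adherence -> PriorTherapy <- Comorbidity -> Severity -> Outcome <- Dosage
  P6: Hospital <- Treatment -> Adherence -> PriorTherapy -> Severity -> Outcome <- Dosage
  P7: Hospital <- Treatment -> Adherence -> Outcome <- Dosage
Condition 1 (no descendant of Hospital in the set): FAILS — Outcome is a descendant of Hospital.
Condition 2 (every backdoor path blocked by {Outcome, Treatment}):
  P1: open — collider(s) PriorTherapy, Outcome are conditioned on (or have a conditioned descendant) and no non-collider on the path is in the set.
  P2: open — collider(s) Outcome are conditioned on (or have a conditioned descendant) and no non-collider on the path is in the set.
  P3: open — collider(s) Severity, Outcome are conditioned on (or have a conditioned descendant) and no non-collider on the path is in the set.
  P4: open — collider(s) Outcome are conditioned on (or have a conditioned descendant) and no non-collider on the path is in the set.
  P5: blocked at fork node Treatment ∈ conditioning set.
  P6: blocked at fork node Treatment ∈ conditioning set.
  P7: blocked at fork node Treatment ∈ conditioning set.
{Outcome, Treatment} does not satisfy the backdoor criterion.

No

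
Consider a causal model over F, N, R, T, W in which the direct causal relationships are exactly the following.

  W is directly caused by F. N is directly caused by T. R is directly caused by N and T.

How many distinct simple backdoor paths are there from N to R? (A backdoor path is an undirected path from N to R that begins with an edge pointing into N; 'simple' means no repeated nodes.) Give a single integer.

1

A backdoor path from N to R is any simple undirected path whose first edge points into N (i.e. leaves N via a parent).
Parents of N: {T}.
Enumerating:
  P1: N <- T -> R
That exhausts the simple backdoor paths. Count: 1.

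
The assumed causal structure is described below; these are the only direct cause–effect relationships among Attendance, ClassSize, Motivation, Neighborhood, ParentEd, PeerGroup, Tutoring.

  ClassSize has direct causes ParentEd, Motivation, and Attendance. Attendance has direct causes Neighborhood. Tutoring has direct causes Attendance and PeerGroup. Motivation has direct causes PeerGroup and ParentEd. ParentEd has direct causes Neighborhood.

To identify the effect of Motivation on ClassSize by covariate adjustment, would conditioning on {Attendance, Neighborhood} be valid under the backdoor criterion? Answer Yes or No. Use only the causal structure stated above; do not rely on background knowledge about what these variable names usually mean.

No

Backdoor paths from Motivation to ClassSize (paths whose first edge points into Motivation):
  P1: Motivation <- PeerGroup -> Tutoring <- Attendance <- Neighborhood -> ParentEd -> ClassSize
  P2: Motivation <- PeerGroup -> Tutoring <- Attendance -> ClassSize
  P3: Motivation <- ParentEd <- Neighborhood -> Attendance -> ClassSize
  P4: Motivation <- ParentEd -> ClassSize
Condition 1 (no descendant of Motivation in the set): holds — descendants of Motivation are {ClassSize}; none are in {Attendance, Neighborhood}.
Condition 2 (every backdoor path blocked by {Attendance, Neighborhood}):
  P1: blocked at collider Tutoring (neither it nor any descendant is in the conditioning set).
  P2: blocked at collider Tutoring (neither it nor any descendant is in the conditioning set).
  P3: blocked at fork node Neighborhood ∈ conditioning set.
  P4: open — no interior node is in the conditioning set.
{Attendance, Neighborhood} does not satisfy the backdoor criterion.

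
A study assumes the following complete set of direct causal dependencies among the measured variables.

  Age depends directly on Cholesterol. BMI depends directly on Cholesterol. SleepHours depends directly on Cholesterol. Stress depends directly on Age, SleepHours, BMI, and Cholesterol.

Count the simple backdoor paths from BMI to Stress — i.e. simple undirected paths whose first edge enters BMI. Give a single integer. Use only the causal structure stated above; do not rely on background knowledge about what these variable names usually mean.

A backdoor path from BMI to Stress is any simple undirected path whose first edge points into BMI (i.e. leaves BMI via a parent).
Parents of BMI: {Cholesterol}.
Enumerating:
  P1: BMI <- Cholesterol -> Age -> Stress
  P2: BMI <- Cholesterol -> SleepHours -> Stress
  P3: BMI <- Cholesterol -> Stress
That exhausts the simple backdoor paths. Count: 3.

3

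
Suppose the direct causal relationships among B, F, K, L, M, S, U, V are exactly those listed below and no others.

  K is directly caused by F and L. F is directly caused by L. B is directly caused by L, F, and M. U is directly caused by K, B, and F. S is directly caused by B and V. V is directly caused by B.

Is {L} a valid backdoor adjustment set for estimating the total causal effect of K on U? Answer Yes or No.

No

Backdoor paths from K to U (paths whose first edge points into K):
  P1: K <- L -> F -> B -> U
  P2: K <- L -> F -> U
  P3: K <- L -> B <- F -> U
  P4: K <- L -> B -> U
  P5: K <- F <- L -> B -> U
  P6: K <- F -> B -> U
  P7: K <- F -> U
Condition 1 (no descendant of K in the set): holds — descendants of K are {U}; none are in {L}.
Condition 2 (every backdoor path blocked by {L}):
  P1: blocked at fork node L ∈ conditioning set.
  P2: blocked at fork node L ∈ conditioning set.
  P3: blocked at fork node L ∈ conditioning set.
  P4: blocked at fork node L ∈ conditioning set.
  P5: blocked at fork node L ∈ conditioning set.
  P6: open — no interior node is in the conditioning set.
  P7: open — no interior node is in the conditioning set.
{L} does not satisfy the backdoor criterion.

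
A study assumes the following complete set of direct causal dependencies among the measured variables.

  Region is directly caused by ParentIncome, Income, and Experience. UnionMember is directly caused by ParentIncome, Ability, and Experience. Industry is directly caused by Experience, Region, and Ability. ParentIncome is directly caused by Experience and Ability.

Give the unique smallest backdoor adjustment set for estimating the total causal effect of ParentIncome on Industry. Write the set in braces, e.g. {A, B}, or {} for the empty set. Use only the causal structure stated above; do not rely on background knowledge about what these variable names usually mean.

Variables eligible for adjustment (non-descendants of ParentIncome, excluding ParentIncome and Industry): {Ability, Experience, Income}.
Backdoor paths from ParentIncome to Industry:
  P1: ParentIncome <- Experience -> Region -> Industry
  P2: ParentIncome <- Experience -> UnionMember <- Ability -> Industry
  P3: ParentIncome <- Experience -> Industry
  P4: ParentIncome <- Ability -> UnionMember <- Experience -> Region -> Industry
  P5: ParentIncome <- Ability -> UnionMember <- Experience -> Industry
  P6: ParentIncome <- Ability -> Industry
The empty set is not sufficient: P1 (ParentIncome <- Experience -> Region -> Industry) has no collider blocking it and no conditioned non-collider, so it is open.
Try {Ability, Experience}:
  P1: blocked at fork node Experience ∈ conditioning set.
  P2: blocked at fork node Experience ∈ conditioning set.
  P3: blocked at fork node Experience ∈ conditioning set.
  P4: blocked at fork node Ability ∈ conditioning set.
  P5: blocked at fork node Ability ∈ conditioning set.
  P6: blocked at fork node Ability ∈ conditioning set.
{Ability, Experience} contains no descendant of ParentIncome and blocks every backdoor path.
Every element of {Ability, Experience} is needed (dropping Ability leaves P6 open; dropping Experience leaves P1 open), so no proper subset is valid.
Among all size-2 subsets of the eligible variables, only {Ability, Experience} blocks every backdoor path, so it is the unique smallest valid adjustment set.

{Ability, Experience}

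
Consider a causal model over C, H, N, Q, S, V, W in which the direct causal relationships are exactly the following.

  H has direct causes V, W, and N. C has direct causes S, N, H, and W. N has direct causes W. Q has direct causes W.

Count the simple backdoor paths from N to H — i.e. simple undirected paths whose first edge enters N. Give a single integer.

A backdoor path from N to H is any simple undirected path whose first edge points into N (i.e. leaves N via a parent).
Parents of N: {W}.
Enumerating:
  P1: N <- W -> H
  P2: N <- W -> C <- H
That exhausts the simple backdoor paths. Count: 2.

2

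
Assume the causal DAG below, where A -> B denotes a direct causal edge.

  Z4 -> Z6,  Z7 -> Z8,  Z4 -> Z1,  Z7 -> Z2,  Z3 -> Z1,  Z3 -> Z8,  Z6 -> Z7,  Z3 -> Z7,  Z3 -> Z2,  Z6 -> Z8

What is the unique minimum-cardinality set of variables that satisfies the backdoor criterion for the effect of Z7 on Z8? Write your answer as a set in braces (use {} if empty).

Variables eligible for adjustment (non-descendants of Z7, excluding Z7 and Z8): {Z1, Z3, Z4, Z6}.
Backdoor paths from Z7 to Z8:
  P1: Z7 <- Z3 -> Z1 <- Z4 -> Z6 -> Z8
  P2: Z7 <- Z3 -> Z8
  P3: Z7 <- Z6 <- Z4 -> Z1 <- Z3 -> Z8
  P4: Z7 <- Z6 -> Z8
The empty set is not sufficient: P2 (Z7 <- Z3 -> Z8) has no collider blocking it and no conditioned non-collider, so it is open.
Try {Z3, Z6}:
  P1: blocked at fork node Z3 ∈ conditioning set.
  P2: blocked at fork node Z3 ∈ conditioning set.
  P3: blocked at chain node Z6 ∈ conditioning set.
  P4: blocked at fork node Z6 ∈ conditioning set.
{Z3, Z6} contains no descendant of Z7 and blocks every backdoor path.
Every element of {Z3, Z6} is needed (dropping Z3 leaves P2 open; dropping Z6 leaves P4 open), so no proper subset is valid.
Among all size-2 subsets of the eligible variables, only {Z3, Z6} blocks every backdoor path, so it is the unique smallest valid adjustment set.

{Z3, Z6}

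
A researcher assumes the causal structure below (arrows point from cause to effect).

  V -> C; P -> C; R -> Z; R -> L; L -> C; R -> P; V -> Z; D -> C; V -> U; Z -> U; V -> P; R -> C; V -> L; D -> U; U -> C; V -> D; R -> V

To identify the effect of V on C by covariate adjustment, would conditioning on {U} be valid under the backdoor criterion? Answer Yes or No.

No

Backdoor paths from V to C (paths whose first edge points into V):
  P1: V <- R -> Z -> U <- D -> C
  P2: V <- R -> Z -> U -> C
  P3: V <- R -> P -> C
  P4: V <- R -> L -> C
  P5: V <- R -> C
Condition 1 (no descendant of V in the set): FAILS — U is a descendant of V.
Condition 2 (every backdoor path blocked by {U}):
  P1: open — collider(s) U are conditioned on (or have a conditioned descendant) and no non-collider on the path is in the set.
  P2: blocked at chain node U ∈ conditioning set.
  P3: open — no interior node is in the conditioning set.
  P4: open — no interior node is in the conditioning set.
  P5: open — no interior node is in the conditioning set.
{U} does not satisfy the backdoor criterion.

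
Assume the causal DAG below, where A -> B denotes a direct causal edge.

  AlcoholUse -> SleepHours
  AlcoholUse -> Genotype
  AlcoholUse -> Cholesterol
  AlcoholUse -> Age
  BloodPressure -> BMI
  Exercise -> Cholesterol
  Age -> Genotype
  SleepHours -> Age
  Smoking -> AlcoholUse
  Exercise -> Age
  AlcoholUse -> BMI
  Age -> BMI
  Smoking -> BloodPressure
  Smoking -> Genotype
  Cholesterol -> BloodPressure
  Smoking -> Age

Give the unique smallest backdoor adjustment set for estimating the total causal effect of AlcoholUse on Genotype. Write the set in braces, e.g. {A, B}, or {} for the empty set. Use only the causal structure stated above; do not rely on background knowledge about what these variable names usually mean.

{Smoking}

Variables eligible for adjustment (non-descendants of AlcoholUse, excluding AlcoholUse and Genotype): {Exercise, Smoking}.
Backdoor paths from AlcoholUse to Genotype:
  P1: AlcoholUse <- Smoking -> Age -> Genotype
  P2: AlcoholUse <- Smoking -> BloodPressure <- Cholesterol <- Exercise -> Age -> Genotype
  P3: AlcoholUse <- Smoking -> BloodPressure -> BMI <- Age -> Genotype
  P4: AlcoholUse <- Smoking -> Genotype
The empty set is not sufficient: P1 (AlcoholUse <- Smoking -> Age -> Genotype) has no collider blocking it and no conditioned non-collider, so it is open.
Try {Smoking}:
  P1: blocked at fork node Smoking ∈ conditioning set.
  P2: blocked at fork node Smoking ∈ conditioning set.
  P3: blocked at fork node Smoking ∈ conditioning set.
  P4: blocked at fork node Smoking ∈ conditioning set.
{Smoking} contains no descendant of AlcoholUse and blocks every backdoor path.
No other singleton works — e.g. {Exercise} leaves P1 open — so {Smoking} is the unique smallest valid adjustment set.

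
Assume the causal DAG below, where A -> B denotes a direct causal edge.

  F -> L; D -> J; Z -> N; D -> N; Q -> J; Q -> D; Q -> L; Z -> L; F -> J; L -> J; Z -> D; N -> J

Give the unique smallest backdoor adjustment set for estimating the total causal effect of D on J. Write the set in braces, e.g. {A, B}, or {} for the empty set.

{Q, Z}

Variables eligible for adjustment (non-descendants of D, excluding D and J): {F, L, Q, Z}.
Backdoor paths from D to J:
  P1: D <- Q -> L <- Z -> N -> J
  P2: D <- Q -> L <- F -> J
  P3: D <- Q -> L -> J
  P4: D <- Q -> J
  P5: D <- Z -> L <- Q -> J
  P6: D <- Z -> L <- F -> J
  P7: D <- Z -> L -> J
  P8: D <- Z -> N -> J
The empty set is not sufficient: P3 (D <- Q -> L -> J) has no collider blocking it and no conditioned non-collider, so it is open.
Try {Q, Z}:
  P1: blocked at fork node Q ∈ conditioning set.
  P2: blocked at fork node Q ∈ conditioning set.
  P3: blocked at fork node Q ∈ conditioning set.
  P4: blocked at fork node Q ∈ conditioning set.
  P5: blocked at fork node Z ∈ conditioning set.
  P6: blocked at fork node Z ∈ conditioning set.
  P7: blocked at fork node Z ∈ conditioning set.
  P8: blocked at fork node Z ∈ conditioning set.
{Q, Z} contains no descendant of D and blocks every backdoor path.
Every element of {Q, Z} is needed (dropping Q leaves P3 open; dropping Z leaves P7 open), so no proper subset is valid.
Among all size-2 subsets of the eligible variables, only {Q, Z} blocks every backdoor path, so it is the unique smallest valid adjustment set.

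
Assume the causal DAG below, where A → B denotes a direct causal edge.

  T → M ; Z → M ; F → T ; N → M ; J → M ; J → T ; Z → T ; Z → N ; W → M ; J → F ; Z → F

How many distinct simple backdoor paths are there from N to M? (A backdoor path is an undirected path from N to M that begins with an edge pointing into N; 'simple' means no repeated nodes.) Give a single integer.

8

A backdoor path from N to M is any simple undirected path whose first edge points into N (i.e. leaves N via a parent).
Parents of N: {Z}.
Enumerating:
  P1: N <- Z -> F <- J -> T -> M
  P2: N <- Z -> F <- J -> M
  P3: N <- Z -> F -> T <- J -> M
  P4: N <- Z -> F -> T -> M
  P5: N <- Z -> T <- J -> M
  P6: N <- Z -> T <- F <- J -> M
  P7: N <- Z -> T -> M
  P8: N <- Z -> M
That exhausts the simple backdoor paths. Count: 8.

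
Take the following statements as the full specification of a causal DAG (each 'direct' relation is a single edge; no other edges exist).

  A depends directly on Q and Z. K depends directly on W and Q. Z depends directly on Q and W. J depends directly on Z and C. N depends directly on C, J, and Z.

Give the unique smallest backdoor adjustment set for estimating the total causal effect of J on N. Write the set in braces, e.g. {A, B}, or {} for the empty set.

{C, Z}

Variables eligible for adjustment (non-descendants of J, excluding J and N): {A, C, K, Q, W, Z}.
Backdoor paths from J to N:
  P1: J <- Z -> N
  P2: J <- C -> N
The empty set is not sufficient: P1 (J <- Z -> N) has no collider blocking it and no conditioned non-collider, so it is open.
Try {C, Z}:
  P1: blocked at fork node Z ∈ conditioning set.
  P2: blocked at fork node C ∈ conditioning set.
{C, Z} contains no descendant of J and blocks every backdoor path.
Every element of {C, Z} is needed (dropping C leaves P2 open; dropping Z leaves P1 open), so no proper subset is valid.
Among all size-2 subsets of the eligible variables, only {C, Z} blocks every backdoor path, so it is the unique smallest valid adjustment set.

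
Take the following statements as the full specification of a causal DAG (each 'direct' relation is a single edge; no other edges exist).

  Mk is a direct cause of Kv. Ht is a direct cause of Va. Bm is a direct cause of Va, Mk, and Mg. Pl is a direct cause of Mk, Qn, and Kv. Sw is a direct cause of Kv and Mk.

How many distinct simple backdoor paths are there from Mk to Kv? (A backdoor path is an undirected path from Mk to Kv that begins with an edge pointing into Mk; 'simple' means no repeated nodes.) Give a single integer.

2

A backdoor path from Mk to Kv is any simple undirected path whose first edge points into Mk (i.e. leaves Mk via a parent).
Parents of Mk: {Bm, Pl, Sw}.
Enumerating:
  P1: Mk <- Pl -> Kv
  P2: Mk <- Sw -> Kv
That exhausts the simple backdoor paths. Count: 2.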